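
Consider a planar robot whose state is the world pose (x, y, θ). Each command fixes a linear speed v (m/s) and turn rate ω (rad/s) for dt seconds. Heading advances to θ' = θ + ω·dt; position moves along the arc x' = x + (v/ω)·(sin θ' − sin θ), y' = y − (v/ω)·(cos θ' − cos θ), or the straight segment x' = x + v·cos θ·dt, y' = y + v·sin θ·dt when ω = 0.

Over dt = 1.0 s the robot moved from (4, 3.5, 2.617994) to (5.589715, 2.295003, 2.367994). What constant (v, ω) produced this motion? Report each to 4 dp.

Δθ = 2.367994 − 2.617994 = -0.250000
ω = Δθ/dt = -0.250000/1.0 = -0.2500
R = Δx/(sin θ' − sin θ) = 8.0000
v = R·ω = 8.0000·-0.2500 = -2.0000

v = -2.0000, ω = -0.2500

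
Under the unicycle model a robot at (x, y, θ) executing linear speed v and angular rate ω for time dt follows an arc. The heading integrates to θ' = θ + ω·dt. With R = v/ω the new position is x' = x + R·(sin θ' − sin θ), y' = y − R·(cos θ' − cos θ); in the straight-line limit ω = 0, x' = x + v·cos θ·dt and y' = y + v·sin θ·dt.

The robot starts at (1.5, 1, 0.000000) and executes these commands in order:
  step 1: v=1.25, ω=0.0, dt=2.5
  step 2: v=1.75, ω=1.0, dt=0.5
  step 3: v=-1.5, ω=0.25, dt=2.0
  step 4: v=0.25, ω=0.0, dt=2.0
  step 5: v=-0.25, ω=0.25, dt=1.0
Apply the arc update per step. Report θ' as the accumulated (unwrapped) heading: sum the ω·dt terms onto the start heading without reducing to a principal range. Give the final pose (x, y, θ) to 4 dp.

step 1: θ'=0.0000 (straight) → pose (4.6250, 1.0000, 0.0000)
step 2: θ'=0.5000 (R=1.7500) → pose (5.4640, 1.2142, 0.5000)
step 3: θ'=1.0000 (R=-6.0000) → pose (3.2917, -0.8095, 1.0000)
step 4: θ'=1.0000 (straight) → pose (3.5619, -0.3887, 1.0000)
step 5: θ'=1.2500 (R=-1.0000) → pose (3.4544, -0.6137, 1.2500)

(3.4544, -0.6137, 1.2500)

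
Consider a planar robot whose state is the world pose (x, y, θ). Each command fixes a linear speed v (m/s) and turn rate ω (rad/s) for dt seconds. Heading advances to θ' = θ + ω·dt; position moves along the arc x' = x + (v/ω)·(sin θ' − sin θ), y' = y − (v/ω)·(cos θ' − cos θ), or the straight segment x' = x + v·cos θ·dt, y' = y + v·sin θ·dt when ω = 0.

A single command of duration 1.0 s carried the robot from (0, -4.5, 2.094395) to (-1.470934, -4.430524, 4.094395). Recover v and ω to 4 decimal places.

v = 1.7500, ω = 2.0000

Δθ = 4.094395 − 2.094395 = 2.000000
ω = Δθ/dt = 2.000000/1.0 = 2.0000
R = Δx/(sin θ' − sin θ) = 0.8750
v = R·ω = 0.8750·2.0000 = 1.7500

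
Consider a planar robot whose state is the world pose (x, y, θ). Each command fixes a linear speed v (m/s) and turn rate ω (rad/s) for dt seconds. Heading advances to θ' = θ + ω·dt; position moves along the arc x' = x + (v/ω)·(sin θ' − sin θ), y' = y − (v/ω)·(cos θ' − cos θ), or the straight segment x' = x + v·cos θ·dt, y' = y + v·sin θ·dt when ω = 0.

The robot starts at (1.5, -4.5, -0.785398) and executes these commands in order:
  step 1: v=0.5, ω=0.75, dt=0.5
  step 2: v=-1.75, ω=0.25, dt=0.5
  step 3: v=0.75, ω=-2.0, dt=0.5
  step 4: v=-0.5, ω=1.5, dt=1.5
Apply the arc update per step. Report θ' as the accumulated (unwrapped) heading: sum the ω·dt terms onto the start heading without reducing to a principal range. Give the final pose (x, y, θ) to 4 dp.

(0.5438, -4.5000, 0.9646)

step 1: θ'=-0.4104 (R=0.6667) → pose (1.7054, -4.6399, -0.4104)
step 2: θ'=-0.2854 (R=-7.0000) → pose (0.8834, -4.3418, -0.2854)
step 3: θ'=-1.2854 (R=-0.3750) → pose (1.1376, -4.5960, -1.2854)
step 4: θ'=0.9646 (R=-0.3333) → pose (0.5438, -4.5000, 0.9646)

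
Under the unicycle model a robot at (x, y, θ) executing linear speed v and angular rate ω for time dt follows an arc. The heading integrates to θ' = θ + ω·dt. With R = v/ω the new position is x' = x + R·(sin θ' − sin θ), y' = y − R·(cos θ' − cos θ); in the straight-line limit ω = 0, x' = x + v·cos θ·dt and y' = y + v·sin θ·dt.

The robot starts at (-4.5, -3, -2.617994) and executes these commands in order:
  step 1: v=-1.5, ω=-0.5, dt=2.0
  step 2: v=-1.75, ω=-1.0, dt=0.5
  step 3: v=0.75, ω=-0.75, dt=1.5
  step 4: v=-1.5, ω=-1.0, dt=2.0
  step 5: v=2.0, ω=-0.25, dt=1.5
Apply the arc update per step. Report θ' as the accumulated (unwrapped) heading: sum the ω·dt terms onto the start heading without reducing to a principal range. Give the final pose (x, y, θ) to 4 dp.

step 1: θ'=-3.6180 (R=3.0000) → pose (-1.6242, -2.9321, -3.6180)
step 2: θ'=-4.1180 (R=1.7500) → pose (-0.9769, -3.5072, -4.1180)
step 3: θ'=-5.2430 (R=-1.0000) → pose (-1.0109, -2.4412, -5.2430)
step 4: θ'=-7.2430 (R=1.5000) → pose (-3.5333, -2.5426, -7.2430)
step 5: θ'=-7.6180 (R=-8.0000) → pose (-2.3077, -5.2616, -7.6180)

(-2.3077, -5.2616, -7.6180)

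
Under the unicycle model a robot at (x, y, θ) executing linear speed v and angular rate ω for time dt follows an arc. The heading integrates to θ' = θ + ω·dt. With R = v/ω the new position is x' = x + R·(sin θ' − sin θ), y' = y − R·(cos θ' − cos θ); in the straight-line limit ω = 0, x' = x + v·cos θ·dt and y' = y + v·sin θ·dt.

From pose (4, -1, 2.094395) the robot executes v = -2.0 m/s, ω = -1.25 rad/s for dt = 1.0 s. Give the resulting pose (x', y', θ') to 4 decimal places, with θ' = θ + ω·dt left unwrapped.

(3.8105, -2.8627, 0.8444)

θ' = 2.0944 + -1.25·1.0 = 0.8444
R = v/ω = -2.0/-1.25 = 1.6000
x' = 4 + 1.6000·(sin 0.8444 − sin 2.0944) = 3.8105
y' = -1 − 1.6000·(cos 0.8444 − cos 2.0944) = -2.8627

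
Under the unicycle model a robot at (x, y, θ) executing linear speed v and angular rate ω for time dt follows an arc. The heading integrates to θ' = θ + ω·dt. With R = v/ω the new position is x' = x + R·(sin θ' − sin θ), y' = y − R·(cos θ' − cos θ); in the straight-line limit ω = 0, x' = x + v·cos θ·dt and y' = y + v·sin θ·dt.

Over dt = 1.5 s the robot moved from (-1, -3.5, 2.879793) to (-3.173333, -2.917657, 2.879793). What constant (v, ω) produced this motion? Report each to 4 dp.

v = 1.5000, ω = 0.0000

Δθ = 2.879793 − 2.879793 = 0.000000
ω = Δθ/dt = 0.000000/1.5 = 0.0000
ω = 0 → v = (Δx·cos θ + Δy·sin θ)/dt = 1.5000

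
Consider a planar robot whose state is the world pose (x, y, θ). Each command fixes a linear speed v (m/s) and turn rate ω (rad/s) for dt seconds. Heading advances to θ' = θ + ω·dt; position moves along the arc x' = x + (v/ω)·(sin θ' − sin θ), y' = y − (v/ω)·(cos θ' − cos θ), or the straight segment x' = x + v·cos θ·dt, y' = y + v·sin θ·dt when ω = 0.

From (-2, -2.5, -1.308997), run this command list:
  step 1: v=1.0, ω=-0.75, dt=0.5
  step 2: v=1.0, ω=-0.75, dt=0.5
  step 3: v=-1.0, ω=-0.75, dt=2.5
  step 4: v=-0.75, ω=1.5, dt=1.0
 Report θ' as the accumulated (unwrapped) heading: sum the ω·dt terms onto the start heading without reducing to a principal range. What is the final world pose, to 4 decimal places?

(0.6977, -3.1886, -2.4340)

step 1: θ'=-1.6840 (R=-1.3333) → pose (-1.9631, -2.9957, -1.6840)
step 2: θ'=-2.0590 (R=-1.3333) → pose (-2.1103, -3.4705, -2.0590)
step 3: θ'=-3.9340 (R=1.3333) → pose (0.0166, -3.1597, -3.9340)
step 4: θ'=-2.4340 (R=-0.5000) → pose (0.6977, -3.1886, -2.4340)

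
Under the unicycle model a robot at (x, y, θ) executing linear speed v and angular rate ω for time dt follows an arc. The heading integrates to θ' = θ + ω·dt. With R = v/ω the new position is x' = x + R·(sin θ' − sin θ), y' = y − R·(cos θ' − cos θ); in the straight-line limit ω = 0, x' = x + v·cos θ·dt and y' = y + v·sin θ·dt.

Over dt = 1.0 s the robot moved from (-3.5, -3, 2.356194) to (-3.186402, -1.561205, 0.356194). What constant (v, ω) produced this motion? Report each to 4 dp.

Δθ = 0.356194 − 2.356194 = -2.000000
ω = Δθ/dt = -2.000000/1.0 = -2.0000
R = −Δy/(cos θ' − cos θ) = -0.8750
v = R·ω = -0.8750·-2.0000 = 1.7500

v = 1.7500, ω = -2.0000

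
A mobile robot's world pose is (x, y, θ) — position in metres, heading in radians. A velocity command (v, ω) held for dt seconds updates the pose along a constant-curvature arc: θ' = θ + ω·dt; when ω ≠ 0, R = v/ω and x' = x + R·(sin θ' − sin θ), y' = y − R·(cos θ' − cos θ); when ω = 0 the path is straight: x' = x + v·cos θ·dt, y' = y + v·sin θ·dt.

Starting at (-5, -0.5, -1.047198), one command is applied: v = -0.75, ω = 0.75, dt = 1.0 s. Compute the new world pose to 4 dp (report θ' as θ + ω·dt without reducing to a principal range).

(-5.5732, -0.0438, -0.2972)

θ' = -1.0472 + 0.75·1.0 = -0.2972
R = v/ω = -0.75/0.75 = -1.0000
x' = -5 + -1.0000·(sin -0.2972 − sin -1.0472) = -5.5732
y' = -0.5 − -1.0000·(cos -0.2972 − cos -1.0472) = -0.0438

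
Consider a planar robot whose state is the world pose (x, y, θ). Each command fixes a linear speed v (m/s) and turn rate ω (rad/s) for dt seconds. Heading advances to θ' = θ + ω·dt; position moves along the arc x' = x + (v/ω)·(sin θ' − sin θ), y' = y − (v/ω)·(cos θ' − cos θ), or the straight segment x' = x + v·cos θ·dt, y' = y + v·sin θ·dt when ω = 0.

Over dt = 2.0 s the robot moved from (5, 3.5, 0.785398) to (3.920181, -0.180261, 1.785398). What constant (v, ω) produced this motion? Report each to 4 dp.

v = -2.0000, ω = 0.5000

Δθ = 1.785398 − 0.785398 = 1.000000
ω = Δθ/dt = 1.000000/2.0 = 0.5000
R = −Δy/(cos θ' − cos θ) = -4.0000
v = R·ω = -4.0000·0.5000 = -2.0000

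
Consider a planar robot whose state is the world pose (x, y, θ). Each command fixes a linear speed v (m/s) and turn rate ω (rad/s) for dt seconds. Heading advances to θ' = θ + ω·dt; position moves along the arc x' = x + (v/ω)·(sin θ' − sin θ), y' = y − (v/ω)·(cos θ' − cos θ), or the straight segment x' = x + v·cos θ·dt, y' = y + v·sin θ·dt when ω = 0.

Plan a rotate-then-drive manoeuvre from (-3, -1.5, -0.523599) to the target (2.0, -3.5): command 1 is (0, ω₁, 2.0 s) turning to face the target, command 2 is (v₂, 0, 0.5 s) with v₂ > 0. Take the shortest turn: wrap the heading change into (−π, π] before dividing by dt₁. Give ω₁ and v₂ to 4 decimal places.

ω₁ = 0.0715, v₂ = 10.7703

heading to target = atan2(-3.5−-1.5, 2−-3) = -0.3805
Δθ = wrap(-0.3805 − -0.5236) = 0.1431; ω₁ = Δθ/dt₁ = 0.0715
distance = √((2−-3)² + (-3.5−-1.5)²) = 5.3852; v₂ = distance/dt₂ = 10.7703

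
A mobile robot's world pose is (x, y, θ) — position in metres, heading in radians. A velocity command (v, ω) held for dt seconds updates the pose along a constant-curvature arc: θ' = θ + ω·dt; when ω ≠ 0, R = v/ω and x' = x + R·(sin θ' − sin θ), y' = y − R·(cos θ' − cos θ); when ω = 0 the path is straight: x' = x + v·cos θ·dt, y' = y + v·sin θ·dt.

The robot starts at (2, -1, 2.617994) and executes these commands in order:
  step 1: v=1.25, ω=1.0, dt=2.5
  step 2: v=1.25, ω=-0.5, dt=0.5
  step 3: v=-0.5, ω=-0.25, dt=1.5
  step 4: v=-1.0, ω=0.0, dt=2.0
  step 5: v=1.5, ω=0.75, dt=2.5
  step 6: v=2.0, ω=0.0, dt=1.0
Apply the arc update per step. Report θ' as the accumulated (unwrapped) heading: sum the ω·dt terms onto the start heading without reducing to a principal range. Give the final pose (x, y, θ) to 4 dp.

(4.9724, -2.7361, 6.3680)

step 1: θ'=5.1180 (R=1.2500) → pose (0.2264, -2.5758, 5.1180)
step 2: θ'=4.8680 (R=-2.5000) → pose (0.3991, -3.1747, 4.8680)
step 3: θ'=4.4930 (R=2.0000) → pose (0.4228, -2.4295, 4.4930)
step 4: θ'=4.4930 (straight) → pose (0.8581, -0.4775, 4.4930)
step 5: θ'=6.3680 (R=2.0000) → pose (2.9796, -2.9055, 6.3680)
step 6: θ'=6.3680 (straight) → pose (4.9724, -2.7361, 6.3680)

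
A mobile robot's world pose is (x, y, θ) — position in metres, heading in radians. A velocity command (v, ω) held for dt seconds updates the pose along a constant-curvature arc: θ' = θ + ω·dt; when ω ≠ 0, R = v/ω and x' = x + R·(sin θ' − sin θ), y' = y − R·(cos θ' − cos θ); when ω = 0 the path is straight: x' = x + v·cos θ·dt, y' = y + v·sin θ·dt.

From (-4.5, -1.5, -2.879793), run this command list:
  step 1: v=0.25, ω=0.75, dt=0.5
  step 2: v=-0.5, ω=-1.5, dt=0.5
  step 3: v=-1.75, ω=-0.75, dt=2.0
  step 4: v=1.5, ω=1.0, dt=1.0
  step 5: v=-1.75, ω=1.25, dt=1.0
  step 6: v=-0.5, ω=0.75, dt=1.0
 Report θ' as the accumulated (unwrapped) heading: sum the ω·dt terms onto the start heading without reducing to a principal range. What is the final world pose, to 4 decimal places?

step 1: θ'=-2.5048 (R=0.3333) → pose (-4.6119, -1.5540, -2.5048)
step 2: θ'=-3.2548 (R=0.3333) → pose (-4.3761, -1.4908, -3.2548)
step 3: θ'=-4.7548 (R=2.3333) → pose (-2.3084, -3.9081, -4.7548)
step 4: θ'=-3.7548 (R=1.5000) → pose (-2.9438, -2.6178, -3.7548)
step 5: θ'=-2.5048 (R=-1.4000) → pose (-1.3057, -2.5985, -2.5048)
step 6: θ'=-1.7548 (R=-0.6667) → pose (-1.0467, -2.1844, -1.7548)

(-1.0467, -2.1844, -1.7548)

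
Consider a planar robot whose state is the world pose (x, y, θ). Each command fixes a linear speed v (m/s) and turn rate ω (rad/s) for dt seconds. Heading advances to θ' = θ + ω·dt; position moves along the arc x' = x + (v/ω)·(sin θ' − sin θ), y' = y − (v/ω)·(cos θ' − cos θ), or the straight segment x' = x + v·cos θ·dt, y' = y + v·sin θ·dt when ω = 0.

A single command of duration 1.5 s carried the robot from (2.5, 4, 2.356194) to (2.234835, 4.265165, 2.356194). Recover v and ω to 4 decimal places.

v = 0.2500, ω = 0.0000

Δθ = 2.356194 − 2.356194 = 0.000000
ω = Δθ/dt = 0.000000/1.5 = 0.0000
ω = 0 → v = (Δx·cos θ + Δy·sin θ)/dt = 0.2500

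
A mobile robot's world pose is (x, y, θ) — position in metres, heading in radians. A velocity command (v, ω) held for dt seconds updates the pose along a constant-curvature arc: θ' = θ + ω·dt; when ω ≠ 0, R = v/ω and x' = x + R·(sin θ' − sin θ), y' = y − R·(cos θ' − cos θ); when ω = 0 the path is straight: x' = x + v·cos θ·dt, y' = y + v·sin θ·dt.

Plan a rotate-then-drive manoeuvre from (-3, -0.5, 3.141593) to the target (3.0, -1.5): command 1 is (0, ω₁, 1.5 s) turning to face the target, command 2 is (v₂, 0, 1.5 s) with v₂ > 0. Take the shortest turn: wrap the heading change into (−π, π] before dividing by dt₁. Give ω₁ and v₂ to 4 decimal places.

ω₁ = 1.9843, v₂ = 4.0552

heading to target = atan2(-1.5−-0.5, 3−-3) = -0.1651
Δθ = wrap(-0.1651 − 3.1416) = 2.9764; ω₁ = Δθ/dt₁ = 1.9843
distance = √((3−-3)² + (-1.5−-0.5)²) = 6.0828; v₂ = distance/dt₂ = 4.0552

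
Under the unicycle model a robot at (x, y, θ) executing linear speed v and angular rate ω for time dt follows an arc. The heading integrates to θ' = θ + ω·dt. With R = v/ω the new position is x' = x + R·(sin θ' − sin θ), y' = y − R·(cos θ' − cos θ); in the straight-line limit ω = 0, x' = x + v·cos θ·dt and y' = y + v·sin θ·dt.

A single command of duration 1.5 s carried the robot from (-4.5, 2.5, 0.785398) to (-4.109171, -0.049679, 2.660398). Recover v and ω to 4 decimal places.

v = -2.0000, ω = 1.2500

Δθ = 2.660398 − 0.785398 = 1.875000
ω = Δθ/dt = 1.875000/1.5 = 1.2500
R = −Δy/(cos θ' − cos θ) = -1.6000
v = R·ω = -1.6000·1.2500 = -2.0000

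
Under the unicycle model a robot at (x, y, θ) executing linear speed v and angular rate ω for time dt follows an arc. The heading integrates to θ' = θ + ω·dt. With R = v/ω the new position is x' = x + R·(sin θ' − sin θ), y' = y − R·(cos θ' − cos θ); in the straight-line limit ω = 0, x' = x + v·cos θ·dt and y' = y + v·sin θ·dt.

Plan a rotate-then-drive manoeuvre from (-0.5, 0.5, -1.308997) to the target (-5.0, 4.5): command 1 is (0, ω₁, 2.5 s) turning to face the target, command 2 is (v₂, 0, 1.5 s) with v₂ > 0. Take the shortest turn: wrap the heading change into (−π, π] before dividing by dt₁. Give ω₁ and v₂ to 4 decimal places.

heading to target = atan2(4.5−0.5, -5−-0.5) = 2.4150
Δθ = wrap(2.4150 − -1.3090) = -2.5592; ω₁ = Δθ/dt₁ = -1.0237
distance = √((-5−-0.5)² + (4.5−0.5)²) = 6.0208; v₂ = distance/dt₂ = 4.0139

ω₁ = -1.0237, v₂ = 4.0139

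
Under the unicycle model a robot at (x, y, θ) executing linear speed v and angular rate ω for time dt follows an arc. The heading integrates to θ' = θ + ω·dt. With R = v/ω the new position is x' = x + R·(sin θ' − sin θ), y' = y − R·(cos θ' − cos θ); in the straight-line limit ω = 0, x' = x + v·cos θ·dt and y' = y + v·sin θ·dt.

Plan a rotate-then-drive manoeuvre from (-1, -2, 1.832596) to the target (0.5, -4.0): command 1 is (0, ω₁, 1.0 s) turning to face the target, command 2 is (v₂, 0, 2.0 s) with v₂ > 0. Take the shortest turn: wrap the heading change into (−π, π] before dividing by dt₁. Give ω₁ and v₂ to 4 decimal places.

ω₁ = -2.7599, v₂ = 1.2500

heading to target = atan2(-4−-2, 0.5−-1) = -0.9273
Δθ = wrap(-0.9273 − 1.8326) = -2.7599; ω₁ = Δθ/dt₁ = -2.7599
distance = √((0.5−-1)² + (-4−-2)²) = 2.5000; v₂ = distance/dt₂ = 1.2500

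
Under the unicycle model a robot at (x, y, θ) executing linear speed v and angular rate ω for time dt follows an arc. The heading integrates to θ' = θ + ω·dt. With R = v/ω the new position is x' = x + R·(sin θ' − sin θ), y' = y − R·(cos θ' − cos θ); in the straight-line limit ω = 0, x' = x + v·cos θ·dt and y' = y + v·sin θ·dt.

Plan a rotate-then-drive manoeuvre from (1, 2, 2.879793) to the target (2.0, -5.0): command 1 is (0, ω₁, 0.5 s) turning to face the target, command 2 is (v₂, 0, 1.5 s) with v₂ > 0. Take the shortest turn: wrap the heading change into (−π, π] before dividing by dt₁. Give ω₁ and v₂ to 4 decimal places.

ω₁ = 3.9490, v₂ = 4.7140

heading to target = atan2(-5−2, 2−1) = -1.4289
Δθ = wrap(-1.4289 − 2.8798) = 1.9745; ω₁ = Δθ/dt₁ = 3.9490
distance = √((2−1)² + (-5−2)²) = 7.0711; v₂ = distance/dt₂ = 4.7140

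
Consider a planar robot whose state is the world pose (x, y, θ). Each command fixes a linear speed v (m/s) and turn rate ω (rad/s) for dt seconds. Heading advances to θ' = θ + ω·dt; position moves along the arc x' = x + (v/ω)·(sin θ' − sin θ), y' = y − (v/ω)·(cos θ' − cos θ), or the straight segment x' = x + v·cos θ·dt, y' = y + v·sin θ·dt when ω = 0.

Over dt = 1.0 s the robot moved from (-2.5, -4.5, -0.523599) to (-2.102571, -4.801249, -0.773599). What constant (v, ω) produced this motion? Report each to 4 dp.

v = 0.5000, ω = -0.2500

Δθ = -0.773599 − -0.523599 = -0.250000
ω = Δθ/dt = -0.250000/1.0 = -0.2500
R = Δx/(sin θ' − sin θ) = -2.0000
v = R·ω = -2.0000·-0.2500 = 0.5000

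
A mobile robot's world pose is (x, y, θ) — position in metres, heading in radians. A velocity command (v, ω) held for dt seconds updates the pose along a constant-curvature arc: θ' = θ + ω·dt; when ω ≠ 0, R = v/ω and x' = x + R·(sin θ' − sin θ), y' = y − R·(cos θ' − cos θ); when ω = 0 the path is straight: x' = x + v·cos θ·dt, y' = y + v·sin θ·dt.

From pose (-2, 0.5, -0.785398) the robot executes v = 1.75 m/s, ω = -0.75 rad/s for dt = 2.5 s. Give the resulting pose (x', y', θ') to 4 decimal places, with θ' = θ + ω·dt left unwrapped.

θ' = -0.7854 + -0.75·2.5 = -2.6604
R = v/ω = 1.75/-0.75 = -2.3333
x' = -2 + -2.3333·(sin -2.6604 − sin -0.7854) = -2.5700
y' = 0.5 − -2.3333·(cos -2.6604 − cos -0.7854) = -3.2183

(-2.5700, -3.2183, -2.6604)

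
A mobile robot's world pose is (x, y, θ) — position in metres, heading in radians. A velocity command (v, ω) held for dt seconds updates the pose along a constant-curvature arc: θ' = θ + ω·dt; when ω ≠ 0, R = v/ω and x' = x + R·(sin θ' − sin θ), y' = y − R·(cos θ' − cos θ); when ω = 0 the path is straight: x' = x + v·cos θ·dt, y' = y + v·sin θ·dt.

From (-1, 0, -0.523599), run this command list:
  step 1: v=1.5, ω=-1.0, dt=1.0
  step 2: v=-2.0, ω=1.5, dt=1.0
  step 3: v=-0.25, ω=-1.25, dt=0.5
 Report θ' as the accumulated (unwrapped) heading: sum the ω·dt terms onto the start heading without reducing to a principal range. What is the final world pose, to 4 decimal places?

step 1: θ'=-1.5236 (R=-1.5000) → pose (-0.2517, -1.2283, -1.5236)
step 2: θ'=-0.0236 (R=-1.3333) → pose (-1.5521, 0.0418, -0.0236)
step 3: θ'=-0.6486 (R=0.2000) → pose (-1.6682, 0.0823, -0.6486)

(-1.6682, 0.0823, -0.6486)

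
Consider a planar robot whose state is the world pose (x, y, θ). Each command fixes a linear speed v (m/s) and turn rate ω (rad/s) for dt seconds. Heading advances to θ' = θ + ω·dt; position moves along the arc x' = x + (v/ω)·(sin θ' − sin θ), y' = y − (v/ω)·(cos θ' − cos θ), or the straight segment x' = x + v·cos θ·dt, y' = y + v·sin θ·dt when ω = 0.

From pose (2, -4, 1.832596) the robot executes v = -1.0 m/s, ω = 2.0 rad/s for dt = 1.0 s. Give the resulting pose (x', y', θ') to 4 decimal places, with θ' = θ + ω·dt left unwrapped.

(2.8016, -4.2559, 3.8326)

θ' = 1.8326 + 2.0·1.0 = 3.8326
R = v/ω = -1.0/2.0 = -0.5000
x' = 2 + -0.5000·(sin 3.8326 − sin 1.8326) = 2.8016
y' = -4 − -0.5000·(cos 3.8326 − cos 1.8326) = -4.2559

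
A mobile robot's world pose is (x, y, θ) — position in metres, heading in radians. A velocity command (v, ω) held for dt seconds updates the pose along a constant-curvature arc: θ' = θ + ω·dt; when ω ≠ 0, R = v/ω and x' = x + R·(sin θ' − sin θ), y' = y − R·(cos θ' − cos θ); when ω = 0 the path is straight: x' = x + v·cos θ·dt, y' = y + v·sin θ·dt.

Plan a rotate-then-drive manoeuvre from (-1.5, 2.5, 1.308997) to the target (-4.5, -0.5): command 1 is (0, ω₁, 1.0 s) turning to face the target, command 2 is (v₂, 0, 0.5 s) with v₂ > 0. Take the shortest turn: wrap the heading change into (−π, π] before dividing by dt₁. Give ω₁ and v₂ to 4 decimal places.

ω₁ = 2.6180, v₂ = 8.4853

heading to target = atan2(-0.5−2.5, -4.5−-1.5) = -2.3562
Δθ = wrap(-2.3562 − 1.3090) = 2.6180; ω₁ = Δθ/dt₁ = 2.6180
distance = √((-4.5−-1.5)² + (-0.5−2.5)²) = 4.2426; v₂ = distance/dt₂ = 8.4853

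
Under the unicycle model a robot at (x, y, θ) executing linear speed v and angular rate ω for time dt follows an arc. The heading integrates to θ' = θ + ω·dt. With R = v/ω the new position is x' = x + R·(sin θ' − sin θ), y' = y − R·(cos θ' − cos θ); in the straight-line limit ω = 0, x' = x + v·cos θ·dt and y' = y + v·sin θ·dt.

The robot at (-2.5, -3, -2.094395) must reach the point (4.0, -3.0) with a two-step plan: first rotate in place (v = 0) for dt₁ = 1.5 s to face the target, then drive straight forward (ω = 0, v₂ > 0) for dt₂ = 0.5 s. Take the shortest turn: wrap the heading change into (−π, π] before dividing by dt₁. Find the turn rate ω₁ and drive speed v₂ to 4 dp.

ω₁ = 1.3963, v₂ = 13.0000

heading to target = atan2(-3−-3, 4−-2.5) = 0.0000
Δθ = wrap(0.0000 − -2.0944) = 2.0944; ω₁ = Δθ/dt₁ = 1.3963
distance = √((4−-2.5)² + (-3−-3)²) = 6.5000; v₂ = distance/dt₂ = 13.0000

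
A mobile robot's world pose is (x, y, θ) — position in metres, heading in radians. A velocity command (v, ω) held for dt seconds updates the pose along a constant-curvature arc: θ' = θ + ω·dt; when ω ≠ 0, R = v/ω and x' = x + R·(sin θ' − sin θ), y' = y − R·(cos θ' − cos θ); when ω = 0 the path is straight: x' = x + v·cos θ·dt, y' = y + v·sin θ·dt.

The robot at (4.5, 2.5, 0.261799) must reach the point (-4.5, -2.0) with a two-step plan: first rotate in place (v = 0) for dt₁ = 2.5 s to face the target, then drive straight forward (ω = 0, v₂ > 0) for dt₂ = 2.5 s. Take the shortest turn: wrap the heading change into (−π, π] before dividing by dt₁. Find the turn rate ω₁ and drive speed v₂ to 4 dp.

heading to target = atan2(-2−2.5, -4.5−4.5) = -2.6779
Δθ = wrap(-2.6779 − 0.2618) = -2.9397; ω₁ = Δθ/dt₁ = -1.1759
distance = √((-4.5−4.5)² + (-2−2.5)²) = 10.0623; v₂ = distance/dt₂ = 4.0249

ω₁ = -1.1759, v₂ = 4.0249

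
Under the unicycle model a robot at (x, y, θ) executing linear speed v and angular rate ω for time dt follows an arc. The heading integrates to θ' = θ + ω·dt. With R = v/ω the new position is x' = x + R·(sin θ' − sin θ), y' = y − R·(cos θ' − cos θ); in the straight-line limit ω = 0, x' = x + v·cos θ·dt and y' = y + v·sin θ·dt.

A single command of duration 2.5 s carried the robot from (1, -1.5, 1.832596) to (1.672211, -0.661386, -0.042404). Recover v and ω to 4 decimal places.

Δθ = -0.042404 − 1.832596 = -1.875000
ω = Δθ/dt = -1.875000/2.5 = -0.7500
R = −Δy/(cos θ' − cos θ) = -0.6667
v = R·ω = -0.6667·-0.7500 = 0.5000

v = 0.5000, ω = -0.7500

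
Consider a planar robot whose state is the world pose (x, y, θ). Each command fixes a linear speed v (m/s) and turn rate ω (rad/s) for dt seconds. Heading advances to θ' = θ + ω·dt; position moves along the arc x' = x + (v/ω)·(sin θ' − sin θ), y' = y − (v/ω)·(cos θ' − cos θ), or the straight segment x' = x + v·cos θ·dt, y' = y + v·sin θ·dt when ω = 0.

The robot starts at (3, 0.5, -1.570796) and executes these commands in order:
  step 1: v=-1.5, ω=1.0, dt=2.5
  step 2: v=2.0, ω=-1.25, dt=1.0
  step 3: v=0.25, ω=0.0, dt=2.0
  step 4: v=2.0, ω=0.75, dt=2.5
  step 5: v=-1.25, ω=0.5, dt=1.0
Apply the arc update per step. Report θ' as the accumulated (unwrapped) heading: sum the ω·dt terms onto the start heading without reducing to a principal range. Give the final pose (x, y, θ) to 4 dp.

step 1: θ'=0.9292 (R=-1.5000) → pose (0.2983, 1.3977, 0.9292)
step 2: θ'=-0.3208 (R=-1.6000) → pose (2.0846, 1.9585, -0.3208)
step 3: θ'=-0.3208 (straight) → pose (2.5591, 1.8009, -0.3208)
step 4: θ'=1.5542 (R=2.6667) → pose (6.0663, 4.2872, 1.5542)
step 5: θ'=2.0542 (R=-2.5000) → pose (6.3524, 3.0838, 2.0542)

(6.3524, 3.0838, 2.0542)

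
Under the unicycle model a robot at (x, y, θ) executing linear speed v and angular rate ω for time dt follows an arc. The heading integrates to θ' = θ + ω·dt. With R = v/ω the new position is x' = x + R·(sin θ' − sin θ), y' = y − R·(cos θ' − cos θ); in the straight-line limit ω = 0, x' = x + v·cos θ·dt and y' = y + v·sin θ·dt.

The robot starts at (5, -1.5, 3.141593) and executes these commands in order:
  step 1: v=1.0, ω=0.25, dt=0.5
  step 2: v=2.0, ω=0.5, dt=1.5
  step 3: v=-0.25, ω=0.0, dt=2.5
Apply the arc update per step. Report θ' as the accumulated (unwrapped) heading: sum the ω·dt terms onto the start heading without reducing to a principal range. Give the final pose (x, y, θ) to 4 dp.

step 1: θ'=3.2666 (R=4.0000) → pose (4.5013, -1.5312, 3.2666)
step 2: θ'=4.0166 (R=4.0000) → pose (1.9298, -2.9360, 4.0166)
step 3: θ'=4.0166 (straight) → pose (2.3304, -2.4563, 4.0166)

(2.3304, -2.4563, 4.0166)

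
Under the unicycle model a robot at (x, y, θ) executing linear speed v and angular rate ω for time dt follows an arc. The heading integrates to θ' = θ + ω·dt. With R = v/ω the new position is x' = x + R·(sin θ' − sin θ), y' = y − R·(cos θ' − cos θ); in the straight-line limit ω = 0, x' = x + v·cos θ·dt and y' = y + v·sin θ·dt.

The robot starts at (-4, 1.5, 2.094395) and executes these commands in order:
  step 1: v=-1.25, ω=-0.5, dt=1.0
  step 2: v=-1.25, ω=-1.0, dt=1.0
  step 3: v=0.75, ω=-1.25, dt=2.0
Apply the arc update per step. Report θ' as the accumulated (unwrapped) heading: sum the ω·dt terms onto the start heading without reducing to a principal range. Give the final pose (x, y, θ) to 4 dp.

step 1: θ'=1.5944 (R=2.5000) → pose (-3.6658, 0.3090, 1.5944)
step 2: θ'=0.5944 (R=1.2500) → pose (-4.2154, -0.7561, 0.5944)
step 3: θ'=-1.9056 (R=-0.6000) → pose (-3.3127, -1.4504, -1.9056)

(-3.3127, -1.4504, -1.9056)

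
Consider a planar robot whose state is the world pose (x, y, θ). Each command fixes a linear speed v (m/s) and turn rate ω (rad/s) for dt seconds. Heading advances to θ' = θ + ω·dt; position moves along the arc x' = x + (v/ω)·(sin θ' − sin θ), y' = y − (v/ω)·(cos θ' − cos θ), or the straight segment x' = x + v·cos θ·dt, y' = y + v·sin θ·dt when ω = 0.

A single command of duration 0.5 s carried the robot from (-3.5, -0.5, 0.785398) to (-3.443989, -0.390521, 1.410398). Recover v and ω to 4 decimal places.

v = 0.2500, ω = 1.2500

Δθ = 1.410398 − 0.785398 = 0.625000
ω = Δθ/dt = 0.625000/0.5 = 1.2500
R = −Δy/(cos θ' − cos θ) = 0.2000
v = R·ω = 0.2000·1.2500 = 0.2500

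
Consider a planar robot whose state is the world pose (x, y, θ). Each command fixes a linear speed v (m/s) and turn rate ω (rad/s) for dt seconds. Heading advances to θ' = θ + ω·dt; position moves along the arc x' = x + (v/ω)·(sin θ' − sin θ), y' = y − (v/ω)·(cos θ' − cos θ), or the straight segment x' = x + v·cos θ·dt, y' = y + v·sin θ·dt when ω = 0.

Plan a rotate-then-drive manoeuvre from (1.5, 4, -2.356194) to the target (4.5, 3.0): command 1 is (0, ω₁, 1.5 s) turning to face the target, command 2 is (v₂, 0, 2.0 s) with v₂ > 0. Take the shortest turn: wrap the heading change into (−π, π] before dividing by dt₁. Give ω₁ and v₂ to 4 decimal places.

heading to target = atan2(3−4, 4.5−1.5) = -0.3218
Δθ = wrap(-0.3218 − -2.3562) = 2.0344; ω₁ = Δθ/dt₁ = 1.3563
distance = √((4.5−1.5)² + (3−4)²) = 3.1623; v₂ = distance/dt₂ = 1.5811

ω₁ = 1.3563, v₂ = 1.5811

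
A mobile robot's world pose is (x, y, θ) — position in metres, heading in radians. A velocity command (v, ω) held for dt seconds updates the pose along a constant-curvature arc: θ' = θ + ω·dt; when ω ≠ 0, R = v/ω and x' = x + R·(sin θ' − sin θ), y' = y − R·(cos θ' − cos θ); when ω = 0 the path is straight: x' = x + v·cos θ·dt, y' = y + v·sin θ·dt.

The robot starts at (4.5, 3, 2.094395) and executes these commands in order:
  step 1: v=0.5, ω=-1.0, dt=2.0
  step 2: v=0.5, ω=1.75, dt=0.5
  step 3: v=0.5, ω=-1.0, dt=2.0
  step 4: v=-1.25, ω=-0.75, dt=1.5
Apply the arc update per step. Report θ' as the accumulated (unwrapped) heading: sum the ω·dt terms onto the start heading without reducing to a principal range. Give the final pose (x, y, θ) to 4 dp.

(5.9753, 5.6220, -2.1556)

step 1: θ'=0.0944 (R=-0.5000) → pose (4.8859, 3.7478, 0.0944)
step 2: θ'=0.9694 (R=0.2857) → pose (5.0945, 3.8706, 0.9694)
step 3: θ'=-1.0306 (R=-0.5000) → pose (5.9356, 3.8448, -1.0306)
step 4: θ'=-2.1556 (R=1.6667) → pose (5.9753, 5.6220, -2.1556)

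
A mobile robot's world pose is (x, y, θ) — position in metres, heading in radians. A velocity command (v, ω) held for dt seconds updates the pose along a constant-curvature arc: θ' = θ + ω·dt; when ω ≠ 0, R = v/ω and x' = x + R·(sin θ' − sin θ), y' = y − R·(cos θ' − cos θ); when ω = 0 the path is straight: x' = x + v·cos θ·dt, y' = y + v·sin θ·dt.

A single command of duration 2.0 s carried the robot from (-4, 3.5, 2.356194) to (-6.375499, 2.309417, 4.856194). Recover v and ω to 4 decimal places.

v = 1.7500, ω = 1.2500

Δθ = 4.856194 − 2.356194 = 2.500000
ω = Δθ/dt = 2.500000/2.0 = 1.2500
R = Δx/(sin θ' − sin θ) = 1.4000
v = R·ω = 1.4000·1.2500 = 1.7500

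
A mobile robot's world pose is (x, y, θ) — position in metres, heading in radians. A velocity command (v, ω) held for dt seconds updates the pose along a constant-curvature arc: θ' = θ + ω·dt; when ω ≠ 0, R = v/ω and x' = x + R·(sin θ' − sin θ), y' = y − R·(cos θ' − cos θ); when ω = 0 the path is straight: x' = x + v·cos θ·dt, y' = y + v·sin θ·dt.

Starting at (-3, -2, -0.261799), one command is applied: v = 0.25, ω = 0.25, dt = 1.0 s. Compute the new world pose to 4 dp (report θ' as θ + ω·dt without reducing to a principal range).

θ' = -0.2618 + 0.25·1.0 = -0.0118
R = v/ω = 0.25/0.25 = 1.0000
x' = -3 + 1.0000·(sin -0.0118 − sin -0.2618) = -2.7530
y' = -2 − 1.0000·(cos -0.0118 − cos -0.2618) = -2.0340

(-2.7530, -2.0340, -0.0118)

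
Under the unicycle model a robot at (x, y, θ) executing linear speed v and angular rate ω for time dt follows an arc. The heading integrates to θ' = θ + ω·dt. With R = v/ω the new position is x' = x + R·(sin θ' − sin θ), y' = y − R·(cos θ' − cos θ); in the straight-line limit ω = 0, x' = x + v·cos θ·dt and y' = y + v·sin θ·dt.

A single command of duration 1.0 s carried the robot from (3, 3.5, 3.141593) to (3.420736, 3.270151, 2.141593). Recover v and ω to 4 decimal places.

Δθ = 2.141593 − 3.141593 = -1.000000
ω = Δθ/dt = -1.000000/1.0 = -1.0000
R = Δx/(sin θ' − sin θ) = 0.5000
v = R·ω = 0.5000·-1.0000 = -0.5000

v = -0.5000, ω = -1.0000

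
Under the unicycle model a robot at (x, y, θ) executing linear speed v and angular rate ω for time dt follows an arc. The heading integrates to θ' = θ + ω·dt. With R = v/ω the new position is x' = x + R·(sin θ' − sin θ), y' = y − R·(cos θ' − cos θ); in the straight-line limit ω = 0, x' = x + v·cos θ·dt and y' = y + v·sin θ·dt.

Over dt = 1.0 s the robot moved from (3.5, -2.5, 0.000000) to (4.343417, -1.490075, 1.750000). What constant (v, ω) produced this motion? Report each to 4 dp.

Δθ = 1.750000 − 0.000000 = 1.750000
ω = Δθ/dt = 1.750000/1.0 = 1.7500
R = −Δy/(cos θ' − cos θ) = 0.8571
v = R·ω = 0.8571·1.7500 = 1.5000

v = 1.5000, ω = 1.7500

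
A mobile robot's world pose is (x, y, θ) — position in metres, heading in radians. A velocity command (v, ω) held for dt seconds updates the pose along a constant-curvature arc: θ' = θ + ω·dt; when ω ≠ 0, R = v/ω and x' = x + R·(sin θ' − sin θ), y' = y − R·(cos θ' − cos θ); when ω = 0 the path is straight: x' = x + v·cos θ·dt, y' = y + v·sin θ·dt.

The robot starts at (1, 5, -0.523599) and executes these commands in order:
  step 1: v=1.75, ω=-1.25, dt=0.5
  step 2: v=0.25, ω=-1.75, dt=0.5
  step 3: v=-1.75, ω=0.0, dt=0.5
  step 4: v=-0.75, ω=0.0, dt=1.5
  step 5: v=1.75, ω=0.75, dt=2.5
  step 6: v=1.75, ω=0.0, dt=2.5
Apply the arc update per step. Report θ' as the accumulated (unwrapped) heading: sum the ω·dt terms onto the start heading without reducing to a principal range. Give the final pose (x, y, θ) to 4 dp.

(8.5297, 2.0625, -0.1486)

step 1: θ'=-1.1486 (R=-1.4000) → pose (1.5771, 4.3612, -1.1486)
step 2: θ'=-2.0236 (R=-0.1429) → pose (1.5752, 4.2402, -2.0236)
step 3: θ'=-2.0236 (straight) → pose (1.9580, 5.0270, -2.0236)
step 4: θ'=-2.0236 (straight) → pose (2.4502, 6.0386, -2.0236)
step 5: θ'=-0.1486 (R=2.3333) → pose (4.2029, 2.7102, -0.1486)
step 6: θ'=-0.1486 (straight) → pose (8.5297, 2.0625, -0.1486)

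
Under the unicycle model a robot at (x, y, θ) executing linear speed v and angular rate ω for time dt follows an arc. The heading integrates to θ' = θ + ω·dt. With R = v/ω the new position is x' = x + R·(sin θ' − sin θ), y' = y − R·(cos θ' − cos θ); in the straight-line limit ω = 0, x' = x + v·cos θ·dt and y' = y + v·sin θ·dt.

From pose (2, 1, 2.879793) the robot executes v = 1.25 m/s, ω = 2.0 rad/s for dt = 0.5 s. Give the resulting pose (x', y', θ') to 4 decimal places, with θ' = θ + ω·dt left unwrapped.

(1.4176, 0.8586, 3.8798)

θ' = 2.8798 + 2.0·0.5 = 3.8798
R = v/ω = 1.25/2.0 = 0.6250
x' = 2 + 0.6250·(sin 3.8798 − sin 2.8798) = 1.4176
y' = 1 − 0.6250·(cos 3.8798 − cos 2.8798) = 0.8586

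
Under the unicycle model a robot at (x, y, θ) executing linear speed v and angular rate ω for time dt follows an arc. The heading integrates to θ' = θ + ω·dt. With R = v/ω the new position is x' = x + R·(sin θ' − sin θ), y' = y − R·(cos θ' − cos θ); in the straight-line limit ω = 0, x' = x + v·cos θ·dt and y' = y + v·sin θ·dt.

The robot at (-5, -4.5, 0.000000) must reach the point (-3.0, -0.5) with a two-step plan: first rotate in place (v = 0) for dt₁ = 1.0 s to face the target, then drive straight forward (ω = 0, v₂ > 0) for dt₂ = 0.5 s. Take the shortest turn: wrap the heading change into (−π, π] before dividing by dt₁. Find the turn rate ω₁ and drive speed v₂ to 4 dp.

ω₁ = 1.1071, v₂ = 8.9443

heading to target = atan2(-0.5−-4.5, -3−-5) = 1.1071
Δθ = wrap(1.1071 − 0.0000) = 1.1071; ω₁ = Δθ/dt₁ = 1.1071
distance = √((-3−-5)² + (-0.5−-4.5)²) = 4.4721; v₂ = distance/dt₂ = 8.9443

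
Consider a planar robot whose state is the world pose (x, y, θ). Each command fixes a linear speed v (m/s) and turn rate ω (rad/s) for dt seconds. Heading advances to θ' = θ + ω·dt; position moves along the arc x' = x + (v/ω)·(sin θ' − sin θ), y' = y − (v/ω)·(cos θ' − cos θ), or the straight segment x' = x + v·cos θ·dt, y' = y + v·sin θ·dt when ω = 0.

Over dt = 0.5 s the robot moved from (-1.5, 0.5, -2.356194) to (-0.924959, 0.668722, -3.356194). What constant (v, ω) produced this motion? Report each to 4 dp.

v = -1.2500, ω = -2.0000

Δθ = -3.356194 − -2.356194 = -1.000000
ω = Δθ/dt = -1.000000/0.5 = -2.0000
R = Δx/(sin θ' − sin θ) = 0.6250
v = R·ω = 0.6250·-2.0000 = -1.2500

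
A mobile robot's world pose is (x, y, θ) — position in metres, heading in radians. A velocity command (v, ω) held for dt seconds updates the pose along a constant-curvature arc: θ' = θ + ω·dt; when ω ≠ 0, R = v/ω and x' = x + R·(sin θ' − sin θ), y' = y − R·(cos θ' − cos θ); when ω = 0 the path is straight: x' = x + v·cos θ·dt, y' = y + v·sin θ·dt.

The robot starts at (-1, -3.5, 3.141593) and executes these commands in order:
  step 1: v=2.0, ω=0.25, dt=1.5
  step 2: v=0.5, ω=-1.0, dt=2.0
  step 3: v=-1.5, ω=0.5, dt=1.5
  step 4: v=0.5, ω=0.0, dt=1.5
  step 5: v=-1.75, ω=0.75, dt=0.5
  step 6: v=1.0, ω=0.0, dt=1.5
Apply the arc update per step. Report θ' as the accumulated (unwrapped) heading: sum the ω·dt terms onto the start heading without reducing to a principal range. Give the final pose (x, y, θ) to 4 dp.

step 1: θ'=3.5166 (R=8.0000) → pose (-3.9302, -4.0559, 3.5166)
step 2: θ'=1.5166 (R=-0.5000) → pose (-4.6126, -3.5636, 1.5166)
step 3: θ'=2.2666 (R=-3.0000) → pose (-3.9196, -5.6491, 2.2666)
step 4: θ'=2.2666 (straight) → pose (-4.4004, -5.0735, 2.2666)
step 5: θ'=2.6416 (R=-2.3333) → pose (-3.7281, -5.6255, 2.6416)
step 6: θ'=2.6416 (straight) → pose (-5.0445, -4.9064, 2.6416)

(-5.0445, -4.9064, 2.6416)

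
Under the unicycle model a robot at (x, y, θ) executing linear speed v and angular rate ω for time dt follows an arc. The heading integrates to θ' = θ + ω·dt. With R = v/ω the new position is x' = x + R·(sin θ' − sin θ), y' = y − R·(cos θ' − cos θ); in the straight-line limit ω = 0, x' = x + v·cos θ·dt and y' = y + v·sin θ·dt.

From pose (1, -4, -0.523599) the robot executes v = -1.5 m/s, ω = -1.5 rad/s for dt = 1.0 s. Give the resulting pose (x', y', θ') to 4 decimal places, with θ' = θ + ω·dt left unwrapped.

θ' = -0.5236 + -1.5·1.0 = -2.0236
R = v/ω = -1.5/-1.5 = 1.0000
x' = 1 + 1.0000·(sin -2.0236 − sin -0.5236) = 0.6008
y' = -4 − 1.0000·(cos -2.0236 − cos -0.5236) = -2.6965

(0.6008, -2.6965, -2.0236)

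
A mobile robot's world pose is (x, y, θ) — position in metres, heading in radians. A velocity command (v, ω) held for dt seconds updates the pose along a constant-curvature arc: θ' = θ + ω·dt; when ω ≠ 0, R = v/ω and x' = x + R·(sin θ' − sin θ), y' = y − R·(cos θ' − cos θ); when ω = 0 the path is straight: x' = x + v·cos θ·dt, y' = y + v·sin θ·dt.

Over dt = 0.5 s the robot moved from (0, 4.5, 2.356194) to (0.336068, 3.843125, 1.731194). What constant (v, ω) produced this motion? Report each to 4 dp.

v = -1.5000, ω = -1.2500

Δθ = 1.731194 − 2.356194 = -0.625000
ω = Δθ/dt = -0.625000/0.5 = -1.2500
R = −Δy/(cos θ' − cos θ) = 1.2000
v = R·ω = 1.2000·-1.2500 = -1.5000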